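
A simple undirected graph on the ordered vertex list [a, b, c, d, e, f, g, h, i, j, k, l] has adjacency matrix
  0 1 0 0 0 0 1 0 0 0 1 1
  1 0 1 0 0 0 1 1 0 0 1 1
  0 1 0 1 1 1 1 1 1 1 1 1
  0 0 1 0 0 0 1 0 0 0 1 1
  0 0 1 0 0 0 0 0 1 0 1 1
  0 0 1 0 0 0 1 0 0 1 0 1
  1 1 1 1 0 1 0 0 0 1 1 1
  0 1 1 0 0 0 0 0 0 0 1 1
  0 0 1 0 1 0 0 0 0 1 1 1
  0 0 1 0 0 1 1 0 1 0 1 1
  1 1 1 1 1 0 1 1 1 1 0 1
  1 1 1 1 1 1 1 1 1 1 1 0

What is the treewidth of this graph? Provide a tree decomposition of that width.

Treewidth 4.
One optimal decomposition is:
Bags: B1 = {c, g, j, k, l}  B2 = {b, c, g, k, l}  B3 = {a, b, g, k, l}  B4 = {c, f, g, j, l}  B5 = {c, d, g, k, l}  B6 = {b, c, h, k, l}  B7 = {c, i, j, k, l}  B8 = {c, e, i, k, l}
Tree: B1–B2, B2–B3, B1–B4, B2–B5, B2–B6, B1–B7, B7–B8

Each bag holds 5 vertices, so the decomposition has width 4, which upper-bounds the treewidth. Conversely, {c, f, g, j, l} is a clique of size 5, and the vertices of any clique must share a bag in every tree decomposition; so some bag has ≥ 5 vertices and tw(G) ≥ 4. Therefore the treewidth is 4.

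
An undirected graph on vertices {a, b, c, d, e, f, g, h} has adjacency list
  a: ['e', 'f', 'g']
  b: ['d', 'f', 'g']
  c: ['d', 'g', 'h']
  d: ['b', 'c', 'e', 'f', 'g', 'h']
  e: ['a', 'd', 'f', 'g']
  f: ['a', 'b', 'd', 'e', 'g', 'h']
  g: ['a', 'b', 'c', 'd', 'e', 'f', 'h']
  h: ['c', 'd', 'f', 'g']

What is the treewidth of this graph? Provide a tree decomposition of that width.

Every bag has size at most 4, so the width is 4 − 1 = 3 and tw(G) ≤ 3. Conversely, {c, d, g, h} is a clique of size 4, and the vertices of any clique must share a bag in every tree decomposition; so some bag has ≥ 4 vertices and tw(G) ≥ 3. Combining the bounds, tw(G) = 3.

Treewidth 3.
Bags: B1 = {b, d, f, g}  B2 = {d, e, f, g}  B3 = {d, f, g, h}  B4 = {a, e, f, g}  B5 = {c, d, g, h}
Tree: B1–B2, B1–B3, B2–B4, B3–B5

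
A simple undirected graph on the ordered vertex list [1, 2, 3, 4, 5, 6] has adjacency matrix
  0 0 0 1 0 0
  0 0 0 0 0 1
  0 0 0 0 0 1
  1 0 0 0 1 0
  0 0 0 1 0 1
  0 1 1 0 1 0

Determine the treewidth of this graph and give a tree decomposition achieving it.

Treewidth 1.
Bags: B1 = {3, 6}  B2 = {2, 6}  B3 = {5, 6}  B4 = {4, 5}  B5 = {1, 4}
Tree: B1–B2, B2–B3, B3–B4, B4–B5

Each bag holds 2 vertices, so the decomposition has width 1, which upper-bounds the treewidth. G has an edge, so its treewidth is at least 1. Hence tw(G) = 1 exactly.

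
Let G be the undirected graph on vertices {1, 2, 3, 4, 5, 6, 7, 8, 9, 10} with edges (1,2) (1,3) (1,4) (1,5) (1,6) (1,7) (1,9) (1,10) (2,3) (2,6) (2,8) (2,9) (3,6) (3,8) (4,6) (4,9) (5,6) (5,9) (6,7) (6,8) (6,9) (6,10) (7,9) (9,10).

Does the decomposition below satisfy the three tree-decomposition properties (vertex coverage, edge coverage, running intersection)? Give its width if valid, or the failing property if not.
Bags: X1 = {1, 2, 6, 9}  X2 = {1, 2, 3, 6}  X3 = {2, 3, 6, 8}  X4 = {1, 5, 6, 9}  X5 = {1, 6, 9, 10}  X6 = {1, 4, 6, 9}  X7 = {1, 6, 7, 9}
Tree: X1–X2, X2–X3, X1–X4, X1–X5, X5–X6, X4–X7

Yes; width 3.

Checking the three conditions: (i) the bags cover all of {1, 2, 3, 4, 5, 6, 7, 8, 9, 10}; (ii) for each edge, some bag contains both endpoints; (iii) the bags containing any fixed vertex form a subtree. All hold, so the decomposition is valid with width 4 − 1 = 3.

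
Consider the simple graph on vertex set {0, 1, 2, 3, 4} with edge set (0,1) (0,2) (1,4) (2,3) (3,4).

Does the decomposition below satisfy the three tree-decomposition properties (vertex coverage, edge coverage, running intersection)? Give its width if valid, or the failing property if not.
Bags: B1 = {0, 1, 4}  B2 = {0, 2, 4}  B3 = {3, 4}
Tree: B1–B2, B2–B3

A tree decomposition must satisfy three properties: every vertex lies in some bag; for every edge, both endpoints lie together in some bag; and for every vertex, the bags containing it form a connected subtree. Here edge (2,3) lies in no bag, so the decomposition is invalid.

No — edge (2,3) lies in no bag.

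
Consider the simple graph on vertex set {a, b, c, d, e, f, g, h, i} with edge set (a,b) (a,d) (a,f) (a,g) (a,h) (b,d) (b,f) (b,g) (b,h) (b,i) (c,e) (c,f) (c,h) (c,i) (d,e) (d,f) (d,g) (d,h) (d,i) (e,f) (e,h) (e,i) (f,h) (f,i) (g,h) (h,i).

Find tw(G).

A width-4 tree decomposition is:
Bags: B1 = {b, d, f, h, i}  B2 = {a, b, d, f, h}  B3 = {a, b, d, g, h}  B4 = {d, e, f, h, i}  B5 = {c, e, f, h, i}
Tree: B1–B2, B2–B3, B1–B4, B4–B5
Each bag holds 5 vertices, so the decomposition has width 4, which upper-bounds the treewidth. For the lower bound, the 5 vertices {a, b, d, g, h} are pairwise adjacent, and any tree decomposition puts a clique entirely inside one bag — forcing width ≥ 4. Therefore the treewidth is 4.

4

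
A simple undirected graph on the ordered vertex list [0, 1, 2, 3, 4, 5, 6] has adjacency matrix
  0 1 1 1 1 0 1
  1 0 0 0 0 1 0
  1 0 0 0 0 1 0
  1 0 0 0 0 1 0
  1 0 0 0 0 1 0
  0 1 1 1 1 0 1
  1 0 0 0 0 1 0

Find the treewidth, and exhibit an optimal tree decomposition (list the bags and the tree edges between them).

Treewidth 2.
One optimal decomposition is:
Bags: B1 = {0, 4, 5}  B2 = {0, 2, 5}  B3 = {0, 5, 6}  B4 = {0, 1, 5}  B5 = {0, 3, 5}
Tree: B1–B2, B2–B3, B3–B4, B4–B5

The largest bag has 3 vertices, giving width 2; this decomposition certifies tw(G) ≤ 2. Since 5–4–0–2–5 is a cycle in G, G is not acyclic. Forests are exactly the graphs of treewidth ≤ 1, so tw(G) ≥ 2. Hence tw(G) = 2 exactly.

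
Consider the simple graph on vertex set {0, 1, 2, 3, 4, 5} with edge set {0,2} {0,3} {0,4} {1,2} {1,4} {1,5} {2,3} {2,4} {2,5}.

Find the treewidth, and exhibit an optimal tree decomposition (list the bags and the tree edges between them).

Every bag has size at most 3, so the width is 3 − 1 = 2 and tw(G) ≤ 2. Conversely, {0, 2, 3} is a clique of size 3, and the vertices of any clique must share a bag in every tree decomposition; so some bag has ≥ 3 vertices and tw(G) ≥ 2. Combining the bounds, tw(G) = 2.

Treewidth 2.
One optimal decomposition is:
Bags: B1 = {1, 2, 4}  B2 = {0, 2, 4}  B3 = {1, 2, 5}  B4 = {0, 2, 3}
Tree: B1–B2, B1–B3, B2–B4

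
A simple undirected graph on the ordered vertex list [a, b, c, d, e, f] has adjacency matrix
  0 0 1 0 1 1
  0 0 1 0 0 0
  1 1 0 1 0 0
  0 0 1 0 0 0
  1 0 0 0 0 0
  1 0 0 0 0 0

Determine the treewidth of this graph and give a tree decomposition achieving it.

Each bag holds 2 vertices, so the decomposition has width 1, which upper-bounds the treewidth. Any graph with an edge has treewidth ≥ 1, and G has the edge c–a. Combining the bounds, tw(G) = 1.

Treewidth 1.
Bags: B1 = {a, c}  B2 = {c, d}  B3 = {b, c}  B4 = {a, e}  B5 = {a, f}
Tree: B1–B2, B2–B3, B1–B4, B4–B5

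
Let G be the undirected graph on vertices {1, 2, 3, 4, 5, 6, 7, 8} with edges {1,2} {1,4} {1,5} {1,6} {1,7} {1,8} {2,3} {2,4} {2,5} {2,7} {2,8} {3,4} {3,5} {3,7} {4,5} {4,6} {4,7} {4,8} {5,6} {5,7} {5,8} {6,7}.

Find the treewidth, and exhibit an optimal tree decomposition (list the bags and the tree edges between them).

Each bag holds 5 vertices, so the decomposition has width 4, which upper-bounds the treewidth. On the other hand G contains the 5-clique {1, 2, 4, 5, 8}. A clique must lie in a single bag of any decomposition, so no decomposition can have width below 4. The upper and lower bounds meet at 4, so that is the treewidth.

Treewidth 4.
Bags: B1 = {1, 2, 4, 5, 7}  B2 = {1, 2, 4, 5, 8}  B3 = {1, 4, 5, 6, 7}  B4 = {2, 3, 4, 5, 7}
Tree: B1–B2, B1–B3, B1–B4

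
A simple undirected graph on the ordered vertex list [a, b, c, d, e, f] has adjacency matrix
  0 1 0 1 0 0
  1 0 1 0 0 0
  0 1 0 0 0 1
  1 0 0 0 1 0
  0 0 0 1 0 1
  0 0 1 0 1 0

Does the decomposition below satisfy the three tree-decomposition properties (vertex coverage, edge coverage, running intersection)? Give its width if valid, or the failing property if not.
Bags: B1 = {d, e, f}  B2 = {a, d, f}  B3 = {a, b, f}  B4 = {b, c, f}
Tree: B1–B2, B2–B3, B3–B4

Yes; width 2.

Every vertex of G appears in some bag (union = {a, b, c, d, e, f}); every edge is covered by a bag; and for each vertex v the set of bags containing v is connected in the bag tree. The decomposition is therefore valid. The largest bag has 3 vertices, so the width is 2.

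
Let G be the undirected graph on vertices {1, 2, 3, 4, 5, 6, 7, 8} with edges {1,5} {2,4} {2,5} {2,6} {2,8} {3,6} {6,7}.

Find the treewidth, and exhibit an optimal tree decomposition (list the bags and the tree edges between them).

Treewidth 1.
One such decomposition:
Bags: B1 = {3, 6}  B2 = {6, 7}  B3 = {2, 6}  B4 = {2, 4}  B5 = {2, 5}  B6 = {2, 8}  B7 = {1, 5}
Tree: B1–B2, B1–B3, B3–B4, B3–B5, B5–B6, B5–B7

The largest bag has 2 vertices, giving width 1; this decomposition certifies tw(G) ≤ 1. G has an edge, so its treewidth is at least 1. Hence tw(G) = 1 exactly.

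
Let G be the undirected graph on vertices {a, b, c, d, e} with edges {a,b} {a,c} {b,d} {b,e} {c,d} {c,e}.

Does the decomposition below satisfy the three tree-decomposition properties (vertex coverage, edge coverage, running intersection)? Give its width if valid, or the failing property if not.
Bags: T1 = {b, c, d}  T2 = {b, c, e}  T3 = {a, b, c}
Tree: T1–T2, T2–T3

Yes; width 2.

Checking the three conditions: (i) the bags cover all of {a, b, c, d, e}; (ii) for each edge, some bag contains both endpoints; (iii) the bags containing any fixed vertex form a subtree. All hold, so the decomposition is valid with width 3 − 1 = 2.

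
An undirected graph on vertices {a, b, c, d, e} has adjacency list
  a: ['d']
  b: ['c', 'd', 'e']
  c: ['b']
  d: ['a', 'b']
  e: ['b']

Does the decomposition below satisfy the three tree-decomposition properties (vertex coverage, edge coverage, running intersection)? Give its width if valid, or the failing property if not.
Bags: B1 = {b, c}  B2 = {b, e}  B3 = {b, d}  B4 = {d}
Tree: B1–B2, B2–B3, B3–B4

No — vertex a appears in no bag.

A tree decomposition must satisfy three properties: every vertex lies in some bag; for every edge, both endpoints lie together in some bag; and for every vertex, the bags containing it form a connected subtree. Here vertex a appears in no bag, so the decomposition is invalid.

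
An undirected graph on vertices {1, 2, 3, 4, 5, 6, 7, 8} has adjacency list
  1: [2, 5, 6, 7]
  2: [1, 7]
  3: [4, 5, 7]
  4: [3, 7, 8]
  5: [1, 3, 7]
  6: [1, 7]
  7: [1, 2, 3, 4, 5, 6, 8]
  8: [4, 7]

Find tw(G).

A width-2 tree decomposition is:
Bags: B1 = {1, 5, 7}  B2 = {1, 2, 7}  B3 = {3, 5, 7}  B4 = {3, 4, 7}  B5 = {4, 7, 8}  B6 = {1, 6, 7}
Tree: B1–B2, B1–B3, B3–B4, B4–B5, B1–B6
Every bag has size at most 3, so the width is 3 − 1 = 2 and tw(G) ≤ 2. On the other hand G contains the 3-clique {4, 7, 8}. A clique must lie in a single bag of any decomposition, so no decomposition can have width below 2. Therefore the treewidth is 2.

2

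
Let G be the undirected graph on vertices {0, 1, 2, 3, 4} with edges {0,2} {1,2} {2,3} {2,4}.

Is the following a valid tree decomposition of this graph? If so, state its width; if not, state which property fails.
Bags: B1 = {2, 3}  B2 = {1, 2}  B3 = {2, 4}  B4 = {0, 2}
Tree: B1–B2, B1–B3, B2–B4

Vertex coverage: the bags together contain {0, 1, 2, 3, 4}, the full vertex set. Edge coverage: each edge of G has both endpoints in at least one bag. Running intersection: for every vertex, the bags containing it form a connected subtree. All three properties hold, so this is a valid tree decomposition of width max|bag| − 1 = 1, and hence tw(G) ≤ 1.

Yes; width 1.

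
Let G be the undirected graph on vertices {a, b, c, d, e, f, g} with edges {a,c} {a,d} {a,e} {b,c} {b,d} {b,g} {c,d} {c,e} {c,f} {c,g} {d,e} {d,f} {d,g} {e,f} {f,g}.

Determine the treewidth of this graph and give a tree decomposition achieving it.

The largest bag has 4 vertices, giving width 3; this decomposition certifies tw(G) ≤ 3. For the lower bound, the 4 vertices {a, c, d, e} are pairwise adjacent, and any tree decomposition puts a clique entirely inside one bag — forcing width ≥ 3. Combining the bounds, tw(G) = 3.

Treewidth 3.
One such decomposition:
Bags: B1 = {c, d, e, f}  B2 = {a, c, d, e}  B3 = {c, d, f, g}  B4 = {b, c, d, g}
Tree: B1–B2, B1–B3, B3–B4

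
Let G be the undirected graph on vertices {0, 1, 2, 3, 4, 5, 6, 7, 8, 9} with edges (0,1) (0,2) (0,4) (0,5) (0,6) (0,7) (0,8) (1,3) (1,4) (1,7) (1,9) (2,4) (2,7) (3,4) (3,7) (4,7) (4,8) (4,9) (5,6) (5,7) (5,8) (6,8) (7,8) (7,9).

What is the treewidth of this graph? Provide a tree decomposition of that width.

Treewidth 3.
Bags: B1 = {1, 4, 7, 9}  B2 = {0, 1, 4, 7}  B3 = {0, 4, 7, 8}  B4 = {0, 2, 4, 7}  B5 = {1, 3, 4, 7}  B6 = {0, 5, 7, 8}  B7 = {0, 5, 6, 8}
Tree: B1–B2, B2–B3, B2–B4, B1–B5, B3–B6, B6–B7

Each bag holds 4 vertices, so the decomposition has width 3, which upper-bounds the treewidth. For the lower bound, the 4 vertices {0, 5, 6, 8} are pairwise adjacent, and any tree decomposition puts a clique entirely inside one bag — forcing width ≥ 3. Therefore the treewidth is 3.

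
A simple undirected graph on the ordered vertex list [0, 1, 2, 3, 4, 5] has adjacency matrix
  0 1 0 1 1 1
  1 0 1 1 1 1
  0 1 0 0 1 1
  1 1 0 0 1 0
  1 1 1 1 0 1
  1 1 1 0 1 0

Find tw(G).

3

A width-3 tree decomposition is:
Bags: B1 = {0, 1, 3, 4}  B2 = {0, 1, 4, 5}  B3 = {1, 2, 4, 5}
Tree: B1–B2, B2–B3
Every bag has size at most 4, so the width is 4 − 1 = 3 and tw(G) ≤ 3. On the other hand G contains the 4-clique {0, 1, 3, 4}. A clique must lie in a single bag of any decomposition, so no decomposition can have width below 3. Therefore the treewidth is 3.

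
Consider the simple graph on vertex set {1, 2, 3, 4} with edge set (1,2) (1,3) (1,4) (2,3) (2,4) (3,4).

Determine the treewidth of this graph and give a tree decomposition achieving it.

A single bag containing all 4 vertices is trivially a valid decomposition of width 3. For the lower bound, the 4 vertices {1, 2, 3, 4} are pairwise adjacent, and any tree decomposition puts a clique entirely inside one bag — forcing width ≥ 3. The upper and lower bounds meet at 3, so that is the treewidth.

Treewidth 3.
One such decomposition:
Bags: B1 = {1, 2, 3, 4}
Tree: (single bag)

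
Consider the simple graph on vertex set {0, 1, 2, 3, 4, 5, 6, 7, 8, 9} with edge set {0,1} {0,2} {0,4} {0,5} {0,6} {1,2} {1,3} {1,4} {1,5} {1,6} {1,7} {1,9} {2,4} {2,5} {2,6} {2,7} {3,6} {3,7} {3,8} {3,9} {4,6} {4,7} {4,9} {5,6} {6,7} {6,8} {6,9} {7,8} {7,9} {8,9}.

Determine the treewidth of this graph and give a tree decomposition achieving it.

Every bag has size at most 5, so the width is 5 − 1 = 4 and tw(G) ≤ 4. On the other hand G contains the 5-clique {3, 6, 7, 8, 9}. A clique must lie in a single bag of any decomposition, so no decomposition can have width below 4. Hence tw(G) = 4 exactly.

Treewidth 4.
One optimal decomposition is:
Bags: B1 = {1, 3, 6, 7, 9}  B2 = {3, 6, 7, 8, 9}  B3 = {1, 4, 6, 7, 9}  B4 = {1, 2, 4, 6, 7}  B5 = {0, 1, 2, 4, 6}  B6 = {0, 1, 2, 5, 6}
Tree: B1–B2, B1–B3, B3–B4, B4–B5, B5–B6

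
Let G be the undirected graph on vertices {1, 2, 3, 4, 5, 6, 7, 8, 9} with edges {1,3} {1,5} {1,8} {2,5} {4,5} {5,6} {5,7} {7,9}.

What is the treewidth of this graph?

1

A width-1 tree decomposition is:
Bags: B1 = {5, 7}  B2 = {5, 6}  B3 = {1, 5}  B4 = {1, 8}  B5 = {2, 5}  B6 = {1, 3}  B7 = {7, 9}  B8 = {4, 5}
Tree: B1–B2, B2–B3, B3–B4, B3–B5, B3–B6, B1–B7, B1–B8
The largest bag has 2 vertices, giving width 1; this decomposition certifies tw(G) ≤ 1. G has an edge, so its treewidth is at least 1. The upper and lower bounds meet at 1, so that is the treewidth.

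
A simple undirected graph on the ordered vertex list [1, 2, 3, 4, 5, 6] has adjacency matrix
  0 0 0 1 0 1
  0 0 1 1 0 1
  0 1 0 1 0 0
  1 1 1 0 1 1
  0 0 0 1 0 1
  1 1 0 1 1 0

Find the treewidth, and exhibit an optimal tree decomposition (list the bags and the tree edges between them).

Treewidth 2.
One such decomposition:
Bags: B1 = {2, 4, 6}  B2 = {2, 3, 4}  B3 = {1, 4, 6}  B4 = {4, 5, 6}
Tree: B1–B2, B1–B3, B1–B4

Each bag holds 3 vertices, so the decomposition has width 2, which upper-bounds the treewidth. Conversely, {2, 3, 4} is a clique of size 3, and the vertices of any clique must share a bag in every tree decomposition; so some bag has ≥ 3 vertices and tw(G) ≥ 2. Combining the bounds, tw(G) = 2.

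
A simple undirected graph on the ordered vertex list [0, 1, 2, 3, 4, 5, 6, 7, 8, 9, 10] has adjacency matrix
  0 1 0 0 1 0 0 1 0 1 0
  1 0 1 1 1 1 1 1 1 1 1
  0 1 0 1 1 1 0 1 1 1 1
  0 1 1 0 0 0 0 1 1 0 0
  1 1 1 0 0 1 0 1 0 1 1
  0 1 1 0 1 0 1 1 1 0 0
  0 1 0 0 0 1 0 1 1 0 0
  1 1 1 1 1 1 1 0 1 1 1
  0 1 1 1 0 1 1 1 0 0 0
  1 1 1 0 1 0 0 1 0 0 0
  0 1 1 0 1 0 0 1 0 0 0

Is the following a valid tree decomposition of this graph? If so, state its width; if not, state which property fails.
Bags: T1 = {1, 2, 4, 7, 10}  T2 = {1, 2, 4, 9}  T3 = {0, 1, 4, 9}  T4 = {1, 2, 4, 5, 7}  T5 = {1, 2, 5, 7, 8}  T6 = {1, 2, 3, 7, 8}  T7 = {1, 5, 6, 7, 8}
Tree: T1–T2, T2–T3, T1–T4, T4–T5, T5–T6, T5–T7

No — edge (7,9) lies in no bag.

A tree decomposition must satisfy three properties: every vertex lies in some bag; for every edge, both endpoints lie together in some bag; and for every vertex, the bags containing it form a connected subtree. Here edge (7,9) lies in no bag, so the decomposition is invalid.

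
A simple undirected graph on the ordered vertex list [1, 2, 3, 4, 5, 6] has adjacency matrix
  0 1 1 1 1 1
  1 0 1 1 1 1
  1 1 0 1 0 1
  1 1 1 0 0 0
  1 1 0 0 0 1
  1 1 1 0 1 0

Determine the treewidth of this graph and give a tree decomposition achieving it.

Treewidth 3.
Bags: B1 = {1, 2, 5, 6}  B2 = {1, 2, 3, 6}  B3 = {1, 2, 3, 4}
Tree: B1–B2, B2–B3

The largest bag has 4 vertices, giving width 3; this decomposition certifies tw(G) ≤ 3. On the other hand G contains the 4-clique {1, 2, 3, 4}. A clique must lie in a single bag of any decomposition, so no decomposition can have width below 3. Hence tw(G) = 3 exactly.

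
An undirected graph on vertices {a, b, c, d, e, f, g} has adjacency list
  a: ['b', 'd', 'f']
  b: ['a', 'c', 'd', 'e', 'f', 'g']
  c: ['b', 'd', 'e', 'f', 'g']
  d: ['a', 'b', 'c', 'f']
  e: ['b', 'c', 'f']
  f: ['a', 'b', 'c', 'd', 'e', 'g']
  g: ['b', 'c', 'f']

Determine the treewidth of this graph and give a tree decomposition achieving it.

Treewidth 3.
One such decomposition:
Bags: B1 = {b, c, d, f}  B2 = {b, c, e, f}  B3 = {b, c, f, g}  B4 = {a, b, d, f}
Tree: B1–B2, B2–B3, B1–B4

Every bag has size at most 4, so the width is 4 − 1 = 3 and tw(G) ≤ 3. For the lower bound, the 4 vertices {b, c, d, f} are pairwise adjacent, and any tree decomposition puts a clique entirely inside one bag — forcing width ≥ 3. Therefore the treewidth is 3.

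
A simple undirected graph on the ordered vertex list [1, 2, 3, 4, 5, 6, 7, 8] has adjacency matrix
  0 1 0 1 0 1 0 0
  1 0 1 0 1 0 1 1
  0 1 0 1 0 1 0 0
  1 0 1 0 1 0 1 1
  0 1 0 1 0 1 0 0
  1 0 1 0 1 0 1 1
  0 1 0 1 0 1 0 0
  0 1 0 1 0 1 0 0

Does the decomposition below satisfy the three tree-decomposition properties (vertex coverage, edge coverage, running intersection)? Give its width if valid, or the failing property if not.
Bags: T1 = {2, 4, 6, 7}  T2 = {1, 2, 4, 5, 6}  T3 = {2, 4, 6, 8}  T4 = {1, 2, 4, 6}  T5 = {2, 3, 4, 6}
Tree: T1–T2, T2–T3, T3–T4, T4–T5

No — bags containing vertex 1 are not connected in the tree.

A tree decomposition must satisfy three properties: every vertex lies in some bag; for every edge, both endpoints lie together in some bag; and for every vertex, the bags containing it form a connected subtree. Here bags containing vertex 1 are not connected in the tree, so the decomposition is invalid.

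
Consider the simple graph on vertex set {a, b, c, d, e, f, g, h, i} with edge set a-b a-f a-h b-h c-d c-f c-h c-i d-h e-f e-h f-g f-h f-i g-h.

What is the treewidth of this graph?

A width-2 tree decomposition is:
Bags: B1 = {e, f, h}  B2 = {a, f, h}  B3 = {a, b, h}  B4 = {c, f, h}  B5 = {c, d, h}  B6 = {f, g, h}  B7 = {c, f, i}
Tree: B1–B2, B2–B3, B2–B4, B4–B5, B2–B6, B4–B7
Every bag has size at most 3, so the width is 3 − 1 = 2 and tw(G) ≤ 2. Conversely, {c, d, h} is a clique of size 3, and the vertices of any clique must share a bag in every tree decomposition; so some bag has ≥ 3 vertices and tw(G) ≥ 2. Combining the bounds, tw(G) = 2.

2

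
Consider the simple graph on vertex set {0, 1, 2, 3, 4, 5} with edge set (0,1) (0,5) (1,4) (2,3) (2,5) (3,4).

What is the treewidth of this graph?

A width-2 tree decomposition is:
Bags: B1 = {1, 3, 4}  B2 = {0, 1, 3}  B3 = {0, 3, 5}  B4 = {2, 3, 5}
Tree: B1–B2, B2–B3, B3–B4
Each bag holds 3 vertices, so the decomposition has width 2, which upper-bounds the treewidth. The edges 3–4–1–0–5–2–3 form a cycle, so G is not a tree and its treewidth is at least 2. Therefore the treewidth is 2.

2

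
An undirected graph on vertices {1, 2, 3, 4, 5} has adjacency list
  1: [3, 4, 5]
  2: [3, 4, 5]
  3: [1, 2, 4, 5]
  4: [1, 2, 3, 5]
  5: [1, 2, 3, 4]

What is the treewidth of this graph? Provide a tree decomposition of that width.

Each bag holds 4 vertices, so the decomposition has width 3, which upper-bounds the treewidth. On the other hand G contains the 4-clique {1, 3, 4, 5}. A clique must lie in a single bag of any decomposition, so no decomposition can have width below 3. Hence tw(G) = 3 exactly.

Treewidth 3.
One optimal decomposition is:
Bags: B1 = {1, 3, 4, 5}  B2 = {2, 3, 4, 5}
Tree: B1–B2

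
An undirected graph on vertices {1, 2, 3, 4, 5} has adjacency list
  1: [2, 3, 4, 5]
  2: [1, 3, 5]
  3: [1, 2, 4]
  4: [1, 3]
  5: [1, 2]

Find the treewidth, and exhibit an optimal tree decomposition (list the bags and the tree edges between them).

Treewidth 2.
Bags: B1 = {1, 2, 5}  B2 = {1, 2, 3}  B3 = {1, 3, 4}
Tree: B1–B2, B2–B3

Each bag holds 3 vertices, so the decomposition has width 2, which upper-bounds the treewidth. Conversely, {1, 2, 3} is a clique of size 3, and the vertices of any clique must share a bag in every tree decomposition; so some bag has ≥ 3 vertices and tw(G) ≥ 2. The upper and lower bounds meet at 2, so that is the treewidth.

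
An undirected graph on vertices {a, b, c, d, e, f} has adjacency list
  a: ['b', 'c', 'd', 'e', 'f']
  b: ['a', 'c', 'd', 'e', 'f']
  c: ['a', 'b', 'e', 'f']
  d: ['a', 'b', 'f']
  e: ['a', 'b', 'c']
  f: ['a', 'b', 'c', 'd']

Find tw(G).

3

A width-3 tree decomposition is:
Bags: B1 = {a, b, c, e}  B2 = {a, b, c, f}  B3 = {a, b, d, f}
Tree: B1–B2, B2–B3
Every bag has size at most 4, so the width is 4 − 1 = 3 and tw(G) ≤ 3. Conversely, {a, b, d, f} is a clique of size 4, and the vertices of any clique must share a bag in every tree decomposition; so some bag has ≥ 4 vertices and tw(G) ≥ 3. The upper and lower bounds meet at 3, so that is the treewidth.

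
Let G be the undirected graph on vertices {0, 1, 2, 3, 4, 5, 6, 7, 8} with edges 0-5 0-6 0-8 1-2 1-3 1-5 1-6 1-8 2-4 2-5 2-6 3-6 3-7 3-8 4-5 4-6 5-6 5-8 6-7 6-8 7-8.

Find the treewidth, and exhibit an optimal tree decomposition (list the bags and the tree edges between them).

Every bag has size at most 4, so the width is 4 − 1 = 3 and tw(G) ≤ 3. Conversely, {1, 3, 6, 8} is a clique of size 4, and the vertices of any clique must share a bag in every tree decomposition; so some bag has ≥ 4 vertices and tw(G) ≥ 3. Combining the bounds, tw(G) = 3.

Treewidth 3.
One such decomposition:
Bags: B1 = {1, 5, 6, 8}  B2 = {1, 2, 5, 6}  B3 = {1, 3, 6, 8}  B4 = {3, 6, 7, 8}  B5 = {2, 4, 5, 6}  B6 = {0, 5, 6, 8}
Tree: B1–B2, B1–B3, B3–B4, B2–B5, B1–B6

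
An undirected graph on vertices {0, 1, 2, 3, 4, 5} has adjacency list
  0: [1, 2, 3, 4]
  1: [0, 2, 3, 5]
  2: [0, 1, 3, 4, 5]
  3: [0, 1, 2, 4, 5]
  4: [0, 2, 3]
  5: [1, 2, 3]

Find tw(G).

3

A width-3 tree decomposition is:
Bags: B1 = {1, 2, 3, 5}  B2 = {0, 1, 2, 3}  B3 = {0, 2, 3, 4}
Tree: B1–B2, B2–B3
The largest bag has 4 vertices, giving width 3; this decomposition certifies tw(G) ≤ 3. Conversely, {0, 1, 2, 3} is a clique of size 4, and the vertices of any clique must share a bag in every tree decomposition; so some bag has ≥ 4 vertices and tw(G) ≥ 3. Hence tw(G) = 3 exactly.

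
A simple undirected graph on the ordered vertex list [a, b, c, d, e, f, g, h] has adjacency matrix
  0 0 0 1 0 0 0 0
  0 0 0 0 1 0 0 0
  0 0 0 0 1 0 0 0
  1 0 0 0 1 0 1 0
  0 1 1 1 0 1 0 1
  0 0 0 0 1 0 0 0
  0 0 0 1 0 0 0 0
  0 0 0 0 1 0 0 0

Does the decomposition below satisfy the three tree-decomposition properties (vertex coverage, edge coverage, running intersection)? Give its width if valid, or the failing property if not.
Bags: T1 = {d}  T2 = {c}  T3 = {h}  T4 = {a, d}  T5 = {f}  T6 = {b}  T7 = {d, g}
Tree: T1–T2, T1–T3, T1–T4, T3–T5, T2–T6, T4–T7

No — vertex e appears in no bag.

A tree decomposition must satisfy three properties: every vertex lies in some bag; for every edge, both endpoints lie together in some bag; and for every vertex, the bags containing it form a connected subtree. Here vertex e appears in no bag, so the decomposition is invalid.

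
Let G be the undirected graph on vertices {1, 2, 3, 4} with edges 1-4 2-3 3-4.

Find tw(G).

1

A width-1 tree decomposition is:
Bags: B1 = {2, 3}  B2 = {3, 4}  B3 = {1, 4}
Tree: B1–B2, B2–B3
Each bag holds 2 vertices, so the decomposition has width 1, which upper-bounds the treewidth. Any graph with an edge has treewidth ≥ 1, and G has the edge 3–2. Hence tw(G) = 1 exactly.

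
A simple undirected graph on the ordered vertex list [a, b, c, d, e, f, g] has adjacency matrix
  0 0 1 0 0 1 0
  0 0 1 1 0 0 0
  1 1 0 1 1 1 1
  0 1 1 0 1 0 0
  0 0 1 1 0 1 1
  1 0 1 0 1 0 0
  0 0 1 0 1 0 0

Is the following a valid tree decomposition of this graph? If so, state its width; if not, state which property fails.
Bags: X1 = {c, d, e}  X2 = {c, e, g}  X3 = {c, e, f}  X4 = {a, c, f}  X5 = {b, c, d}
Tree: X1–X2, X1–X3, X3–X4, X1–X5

Yes; width 2.

Every vertex of G appears in some bag (union = {a, b, c, d, e, f, g}); every edge is covered by a bag; and for each vertex v the set of bags containing v is connected in the bag tree. The decomposition is therefore valid. The largest bag has 3 vertices, so the width is 2.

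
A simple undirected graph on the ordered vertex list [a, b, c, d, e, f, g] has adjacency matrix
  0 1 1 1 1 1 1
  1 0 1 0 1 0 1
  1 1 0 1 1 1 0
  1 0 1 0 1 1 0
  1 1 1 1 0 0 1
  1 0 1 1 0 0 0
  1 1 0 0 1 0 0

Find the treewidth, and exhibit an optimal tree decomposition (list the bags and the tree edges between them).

Treewidth 3.
One optimal decomposition is:
Bags: B1 = {a, b, c, e}  B2 = {a, c, d, e}  B3 = {a, b, e, g}  B4 = {a, c, d, f}
Tree: B1–B2, B1–B3, B2–B4

The largest bag has 4 vertices, giving width 3; this decomposition certifies tw(G) ≤ 3. For the lower bound, the 4 vertices {a, b, e, g} are pairwise adjacent, and any tree decomposition puts a clique entirely inside one bag — forcing width ≥ 3. The upper and lower bounds meet at 3, so that is the treewidth.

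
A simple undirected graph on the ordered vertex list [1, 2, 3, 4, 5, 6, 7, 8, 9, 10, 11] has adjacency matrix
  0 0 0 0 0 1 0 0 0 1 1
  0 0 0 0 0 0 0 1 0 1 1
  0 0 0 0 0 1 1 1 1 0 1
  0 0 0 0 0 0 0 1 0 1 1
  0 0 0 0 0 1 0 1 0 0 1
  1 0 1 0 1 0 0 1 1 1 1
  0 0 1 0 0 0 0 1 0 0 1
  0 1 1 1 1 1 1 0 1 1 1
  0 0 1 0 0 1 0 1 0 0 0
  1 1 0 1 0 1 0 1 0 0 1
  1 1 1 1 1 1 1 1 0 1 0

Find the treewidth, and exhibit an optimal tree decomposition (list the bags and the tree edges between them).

Each bag holds 4 vertices, so the decomposition has width 3, which upper-bounds the treewidth. Conversely, {3, 6, 8, 9} is a clique of size 4, and the vertices of any clique must share a bag in every tree decomposition; so some bag has ≥ 4 vertices and tw(G) ≥ 3. Combining the bounds, tw(G) = 3.

Treewidth 3.
One optimal decomposition is:
Bags: B1 = {6, 8, 10, 11}  B2 = {5, 6, 8, 11}  B3 = {1, 6, 10, 11}  B4 = {2, 8, 10, 11}  B5 = {3, 6, 8, 11}  B6 = {4, 8, 10, 11}  B7 = {3, 7, 8, 11}  B8 = {3, 6, 8, 9}
Tree: B1–B2, B1–B3, B1–B4, B1–B5, B4–B6, B5–B7, B5–B8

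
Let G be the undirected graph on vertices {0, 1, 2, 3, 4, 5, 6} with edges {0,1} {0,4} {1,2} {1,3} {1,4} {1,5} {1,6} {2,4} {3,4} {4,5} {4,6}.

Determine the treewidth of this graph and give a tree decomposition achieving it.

Treewidth 2.
One optimal decomposition is:
Bags: B1 = {0, 1, 4}  B2 = {1, 2, 4}  B3 = {1, 4, 6}  B4 = {1, 3, 4}  B5 = {1, 4, 5}
Tree: B1–B2, B1–B3, B2–B4, B3–B5

Each bag holds 3 vertices, so the decomposition has width 2, which upper-bounds the treewidth. For the lower bound, the 3 vertices {0, 1, 4} are pairwise adjacent, and any tree decomposition puts a clique entirely inside one bag — forcing width ≥ 2. Hence tw(G) = 2 exactly.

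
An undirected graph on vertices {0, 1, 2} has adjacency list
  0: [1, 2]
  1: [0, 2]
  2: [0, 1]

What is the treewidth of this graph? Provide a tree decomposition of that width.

With just one bag of size 3, the width is 3 − 1 = 2, so tw(G) ≤ 2. For the lower bound, the 3 vertices {0, 1, 2} are pairwise adjacent, and any tree decomposition puts a clique entirely inside one bag — forcing width ≥ 2. The upper and lower bounds meet at 2, so that is the treewidth.

Treewidth 2.
Bags: B1 = {0, 1, 2}
Tree: (single bag)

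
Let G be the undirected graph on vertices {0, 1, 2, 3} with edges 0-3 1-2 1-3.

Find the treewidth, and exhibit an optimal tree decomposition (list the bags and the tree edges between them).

Each bag holds 2 vertices, so the decomposition has width 1, which upper-bounds the treewidth. Since G has at least one edge (e.g. 3–1), it is not an edgeless graph, so tw(G) ≥ 1. Hence tw(G) = 1 exactly.

Treewidth 1.
One optimal decomposition is:
Bags: B1 = {1, 3}  B2 = {0, 3}  B3 = {1, 2}
Tree: B1–B2, B1–B3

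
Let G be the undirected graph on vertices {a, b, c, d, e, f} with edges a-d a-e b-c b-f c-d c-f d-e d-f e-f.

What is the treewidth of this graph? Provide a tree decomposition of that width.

Treewidth 2.
Bags: B1 = {b, c, f}  B2 = {c, d, f}  B3 = {d, e, f}  B4 = {a, d, e}
Tree: B1–B2, B2–B3, B3–B4

The largest bag has 3 vertices, giving width 2; this decomposition certifies tw(G) ≤ 2. On the other hand G contains the 3-clique {d, e, f}. A clique must lie in a single bag of any decomposition, so no decomposition can have width below 2. Combining the bounds, tw(G) = 2.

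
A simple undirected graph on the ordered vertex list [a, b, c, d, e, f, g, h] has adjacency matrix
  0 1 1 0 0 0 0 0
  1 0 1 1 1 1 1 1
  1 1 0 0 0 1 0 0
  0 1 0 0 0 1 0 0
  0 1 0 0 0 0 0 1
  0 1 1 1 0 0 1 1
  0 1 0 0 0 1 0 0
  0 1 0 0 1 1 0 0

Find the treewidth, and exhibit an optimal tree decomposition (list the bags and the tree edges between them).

Treewidth 2.
Bags: B1 = {b, c, f}  B2 = {a, b, c}  B3 = {b, f, g}  B4 = {b, f, h}  B5 = {b, d, f}  B6 = {b, e, h}
Tree: B1–B2, B1–B3, B3–B4, B4–B5, B4–B6

The largest bag has 3 vertices, giving width 2; this decomposition certifies tw(G) ≤ 2. For the lower bound, the 3 vertices {a, b, c} are pairwise adjacent, and any tree decomposition puts a clique entirely inside one bag — forcing width ≥ 2. Hence tw(G) = 2 exactly.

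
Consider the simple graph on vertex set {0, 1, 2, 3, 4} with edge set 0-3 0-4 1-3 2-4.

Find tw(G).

A width-1 tree decomposition is:
Bags: B1 = {1, 3}  B2 = {0, 3}  B3 = {0, 4}  B4 = {2, 4}
Tree: B1–B2, B2–B3, B3–B4
Each bag holds 2 vertices, so the decomposition has width 1, which upper-bounds the treewidth. Since G has at least one edge (e.g. 1–3), it is not an edgeless graph, so tw(G) ≥ 1. Therefore the treewidth is 1.

1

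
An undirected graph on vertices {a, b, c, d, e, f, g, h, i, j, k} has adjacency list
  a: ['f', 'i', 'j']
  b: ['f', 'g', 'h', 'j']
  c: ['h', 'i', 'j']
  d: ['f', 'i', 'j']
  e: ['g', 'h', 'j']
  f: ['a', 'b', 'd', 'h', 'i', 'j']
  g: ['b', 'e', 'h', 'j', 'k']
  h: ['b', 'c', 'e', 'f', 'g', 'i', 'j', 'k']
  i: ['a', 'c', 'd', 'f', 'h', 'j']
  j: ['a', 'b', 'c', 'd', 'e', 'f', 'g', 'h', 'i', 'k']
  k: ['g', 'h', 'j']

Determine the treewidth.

3

A width-3 tree decomposition is:
Bags: B1 = {f, h, i, j}  B2 = {a, f, i, j}  B3 = {d, f, i, j}  B4 = {b, f, h, j}  B5 = {b, g, h, j}  B6 = {g, h, j, k}  B7 = {c, h, i, j}  B8 = {e, g, h, j}
Tree: B1–B2, B2–B3, B1–B4, B4–B5, B5–B6, B1–B7, B5–B8
Each bag holds 4 vertices, so the decomposition has width 3, which upper-bounds the treewidth. For the lower bound, the 4 vertices {d, f, i, j} are pairwise adjacent, and any tree decomposition puts a clique entirely inside one bag — forcing width ≥ 3. Therefore the treewidth is 3.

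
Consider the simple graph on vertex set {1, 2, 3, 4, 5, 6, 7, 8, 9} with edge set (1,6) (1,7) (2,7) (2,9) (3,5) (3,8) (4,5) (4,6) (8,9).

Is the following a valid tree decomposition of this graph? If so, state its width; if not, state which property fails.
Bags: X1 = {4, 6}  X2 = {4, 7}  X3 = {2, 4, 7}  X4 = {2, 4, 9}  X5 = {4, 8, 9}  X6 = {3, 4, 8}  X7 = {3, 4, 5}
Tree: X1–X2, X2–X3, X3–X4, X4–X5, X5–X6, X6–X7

No — vertex 1 appears in no bag.

A tree decomposition must satisfy three properties: every vertex lies in some bag; for every edge, both endpoints lie together in some bag; and for every vertex, the bags containing it form a connected subtree. Here vertex 1 appears in no bag, so the decomposition is invalid.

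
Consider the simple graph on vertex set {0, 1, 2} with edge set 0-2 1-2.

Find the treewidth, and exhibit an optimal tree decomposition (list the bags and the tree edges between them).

The largest bag has 2 vertices, giving width 1; this decomposition certifies tw(G) ≤ 1. Any graph with an edge has treewidth ≥ 1, and G has the edge 1–2. Therefore the treewidth is 1.

Treewidth 1.
Bags: B1 = {1, 2}  B2 = {0, 2}
Tree: B1–B2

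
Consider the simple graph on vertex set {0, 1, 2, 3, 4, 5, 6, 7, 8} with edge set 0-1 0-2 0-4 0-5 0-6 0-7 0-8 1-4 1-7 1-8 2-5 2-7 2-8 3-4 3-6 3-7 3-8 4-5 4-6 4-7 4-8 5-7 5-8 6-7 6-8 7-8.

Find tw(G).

4

A width-4 tree decomposition is:
Bags: B1 = {0, 4, 6, 7, 8}  B2 = {3, 4, 6, 7, 8}  B3 = {0, 4, 5, 7, 8}  B4 = {0, 1, 4, 7, 8}  B5 = {0, 2, 5, 7, 8}
Tree: B1–B2, B1–B3, B1–B4, B3–B5
Every bag has size at most 5, so the width is 5 − 1 = 4 and tw(G) ≤ 4. For the lower bound, the 5 vertices {0, 2, 5, 7, 8} are pairwise adjacent, and any tree decomposition puts a clique entirely inside one bag — forcing width ≥ 4. Combining the bounds, tw(G) = 4.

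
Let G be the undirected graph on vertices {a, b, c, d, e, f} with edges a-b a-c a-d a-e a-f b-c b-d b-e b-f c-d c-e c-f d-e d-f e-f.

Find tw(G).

5

A width-5 tree decomposition is:
Bags: B1 = {a, b, c, d, e, f}
Tree: (single bag)
With just one bag of size 6, the width is 6 − 1 = 5, so tw(G) ≤ 5. Conversely, {a, b, c, d, e, f} is a clique of size 6, and the vertices of any clique must share a bag in every tree decomposition; so some bag has ≥ 6 vertices and tw(G) ≥ 5. Combining the bounds, tw(G) = 5.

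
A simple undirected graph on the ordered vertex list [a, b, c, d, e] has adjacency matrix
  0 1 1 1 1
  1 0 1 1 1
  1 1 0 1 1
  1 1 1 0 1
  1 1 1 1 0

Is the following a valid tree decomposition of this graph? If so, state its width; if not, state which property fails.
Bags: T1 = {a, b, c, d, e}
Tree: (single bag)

Yes; width 4.

Checking the three conditions: (i) the bags cover all of {a, b, c, d, e}; (ii) for each edge, some bag contains both endpoints; (iii) the bags containing any fixed vertex form a subtree. All hold, so the decomposition is valid with width 5 − 1 = 4.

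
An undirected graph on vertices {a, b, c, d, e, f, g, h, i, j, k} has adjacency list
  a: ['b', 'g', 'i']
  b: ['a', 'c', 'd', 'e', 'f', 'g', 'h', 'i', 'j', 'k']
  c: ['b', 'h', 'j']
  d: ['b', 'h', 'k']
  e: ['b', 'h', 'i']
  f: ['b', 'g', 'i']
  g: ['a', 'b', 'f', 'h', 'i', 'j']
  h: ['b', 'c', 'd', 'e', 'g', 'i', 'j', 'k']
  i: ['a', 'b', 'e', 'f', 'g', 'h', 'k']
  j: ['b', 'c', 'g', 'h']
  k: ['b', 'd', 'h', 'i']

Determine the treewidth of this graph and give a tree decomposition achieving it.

The largest bag has 4 vertices, giving width 3; this decomposition certifies tw(G) ≤ 3. Conversely, {a, b, g, i} is a clique of size 4, and the vertices of any clique must share a bag in every tree decomposition; so some bag has ≥ 4 vertices and tw(G) ≥ 3. Therefore the treewidth is 3.

Treewidth 3.
Bags: B1 = {b, g, h, i}  B2 = {b, h, i, k}  B3 = {b, g, h, j}  B4 = {a, b, g, i}  B5 = {b, c, h, j}  B6 = {b, e, h, i}  B7 = {b, f, g, i}  B8 = {b, d, h, k}
Tree: B1–B2, B1–B3, B1–B4, B3–B5, B1–B6, B4–B7, B2–B8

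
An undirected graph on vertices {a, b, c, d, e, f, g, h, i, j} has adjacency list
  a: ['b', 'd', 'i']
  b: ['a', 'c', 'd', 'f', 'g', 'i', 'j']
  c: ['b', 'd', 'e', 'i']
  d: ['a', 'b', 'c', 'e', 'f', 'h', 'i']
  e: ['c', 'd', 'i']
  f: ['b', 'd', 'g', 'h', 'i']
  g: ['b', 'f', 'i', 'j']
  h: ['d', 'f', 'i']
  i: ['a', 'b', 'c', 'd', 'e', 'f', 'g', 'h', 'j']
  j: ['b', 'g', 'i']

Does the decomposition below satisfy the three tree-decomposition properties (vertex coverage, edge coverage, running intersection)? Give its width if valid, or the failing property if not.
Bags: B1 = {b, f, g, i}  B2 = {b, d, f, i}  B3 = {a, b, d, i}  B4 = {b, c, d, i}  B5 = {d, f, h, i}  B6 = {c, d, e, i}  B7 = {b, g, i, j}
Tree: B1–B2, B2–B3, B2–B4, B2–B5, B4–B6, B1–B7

Checking the three conditions: (i) the bags cover all of {a, b, c, d, e, f, g, h, i, j}; (ii) for each edge, some bag contains both endpoints; (iii) the bags containing any fixed vertex form a subtree. All hold, so the decomposition is valid with width 4 − 1 = 3.

Yes; width 3.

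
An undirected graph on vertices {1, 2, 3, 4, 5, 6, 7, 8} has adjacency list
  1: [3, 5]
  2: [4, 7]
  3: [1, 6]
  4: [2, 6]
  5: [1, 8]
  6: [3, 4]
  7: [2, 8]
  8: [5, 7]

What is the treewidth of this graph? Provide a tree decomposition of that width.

Every bag has size at most 3, so the width is 3 − 1 = 2 and tw(G) ≤ 2. For the lower bound, G contains the cycle 6–3–1–5–8–7–2–4–6, so G is not a forest; only forests have treewidth ≤ 1, hence tw(G) ≥ 2. The upper and lower bounds meet at 2, so that is the treewidth.

Treewidth 2.
One such decomposition:
Bags: B1 = {1, 3, 6}  B2 = {1, 5, 6}  B3 = {5, 6, 8}  B4 = {6, 7, 8}  B5 = {2, 6, 7}  B6 = {2, 4, 6}
Tree: B1–B2, B2–B3, B3–B4, B4–B5, B5–B6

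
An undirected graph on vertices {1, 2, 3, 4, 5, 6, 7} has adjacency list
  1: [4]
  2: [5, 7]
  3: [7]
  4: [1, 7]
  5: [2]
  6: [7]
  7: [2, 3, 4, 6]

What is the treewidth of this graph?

A width-1 tree decomposition is:
Bags: B1 = {1, 4}  B2 = {4, 7}  B3 = {6, 7}  B4 = {2, 7}  B5 = {3, 7}  B6 = {2, 5}
Tree: B1–B2, B2–B3, B2–B4, B4–B5, B4–B6
The largest bag has 2 vertices, giving width 1; this decomposition certifies tw(G) ≤ 1. Any graph with an edge has treewidth ≥ 1, and G has the edge 1–4. Combining the bounds, tw(G) = 1.

1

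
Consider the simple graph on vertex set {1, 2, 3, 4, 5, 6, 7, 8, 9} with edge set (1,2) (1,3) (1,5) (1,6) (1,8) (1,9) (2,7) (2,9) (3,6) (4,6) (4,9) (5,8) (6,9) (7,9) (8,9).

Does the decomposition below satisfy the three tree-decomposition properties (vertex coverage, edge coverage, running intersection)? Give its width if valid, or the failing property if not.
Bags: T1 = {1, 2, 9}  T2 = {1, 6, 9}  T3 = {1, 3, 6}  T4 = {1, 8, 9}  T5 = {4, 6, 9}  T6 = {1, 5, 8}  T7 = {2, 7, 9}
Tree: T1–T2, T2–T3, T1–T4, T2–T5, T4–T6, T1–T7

Yes; width 2.

Every vertex of G appears in some bag (union = {1, 2, 3, 4, 5, 6, 7, 8, 9}); every edge is covered by a bag; and for each vertex v the set of bags containing v is connected in the bag tree. The decomposition is therefore valid. The largest bag has 3 vertices, so the width is 2.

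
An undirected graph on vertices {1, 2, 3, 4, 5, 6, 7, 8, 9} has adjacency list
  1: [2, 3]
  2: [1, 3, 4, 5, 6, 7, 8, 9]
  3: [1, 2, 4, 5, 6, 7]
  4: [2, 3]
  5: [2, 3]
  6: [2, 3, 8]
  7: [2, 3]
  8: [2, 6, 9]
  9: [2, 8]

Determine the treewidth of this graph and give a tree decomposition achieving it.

Each bag holds 3 vertices, so the decomposition has width 2, which upper-bounds the treewidth. For the lower bound, the 3 vertices {2, 8, 9} are pairwise adjacent, and any tree decomposition puts a clique entirely inside one bag — forcing width ≥ 2. The upper and lower bounds meet at 2, so that is the treewidth.

Treewidth 2.
One optimal decomposition is:
Bags: B1 = {2, 6, 8}  B2 = {2, 8, 9}  B3 = {2, 3, 6}  B4 = {1, 2, 3}  B5 = {2, 3, 7}  B6 = {2, 3, 5}  B7 = {2, 3, 4}
Tree: B1–B2, B1–B3, B3–B4, B4–B5, B5–B6, B6–B7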